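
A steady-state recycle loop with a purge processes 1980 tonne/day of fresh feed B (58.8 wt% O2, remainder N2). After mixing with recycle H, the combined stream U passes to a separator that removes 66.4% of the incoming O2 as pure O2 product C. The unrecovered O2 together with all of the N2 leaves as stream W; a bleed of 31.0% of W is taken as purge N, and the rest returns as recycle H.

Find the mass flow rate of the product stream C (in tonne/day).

1006 tonne/day

O2 in U: m_A = 1980×0.588 + (1−0.310)·(1−0.664)·m_A, so m_A = 1164.2/0.7682 = 1515.6 tonne/day.
Product C = 0.664×1515.6 = 1006.4 tonne/day.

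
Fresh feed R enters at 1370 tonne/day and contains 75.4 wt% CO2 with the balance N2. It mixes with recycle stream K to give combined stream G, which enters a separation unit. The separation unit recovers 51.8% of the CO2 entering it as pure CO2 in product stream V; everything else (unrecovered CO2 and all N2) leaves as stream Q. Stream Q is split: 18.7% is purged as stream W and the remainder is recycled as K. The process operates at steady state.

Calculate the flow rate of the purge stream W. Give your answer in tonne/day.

N2 enters only via R and leaves only via the purge: 1370×0.246 = 0.187×(N2 in Q), and the separation unit passes all N2, so N2 in G = N2 in Q = 1802.2 tonne/day.
CO2 in G: m_A = 1370×0.754 + (1−0.187)·(1−0.518)·m_A, so m_A = 1033/0.6081 = 1698.6 tonne/day.
Q = (1−0.518)×1698.6 + 1802.2 = 2621 tonne/day.
Purge W = 0.187×2621 = 490.12 tonne/day.

490.1 tonne/day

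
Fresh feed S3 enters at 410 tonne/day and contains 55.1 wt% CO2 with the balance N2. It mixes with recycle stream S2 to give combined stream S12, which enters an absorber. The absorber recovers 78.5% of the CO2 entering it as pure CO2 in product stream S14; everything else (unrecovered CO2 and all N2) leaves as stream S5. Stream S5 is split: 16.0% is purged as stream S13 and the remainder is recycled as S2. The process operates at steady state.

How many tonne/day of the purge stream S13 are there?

N2 enters only via S3 and leaves only via the purge: 410×0.449 = 0.160×(N2 in S5), and the absorber passes all N2, so N2 in S12 = N2 in S5 = 1150.6 tonne/day.
CO2 in S12: m_A = 410×0.551 + (1−0.160)·(1−0.785)·m_A, so m_A = 225.91/0.8194 = 275.7 tonne/day.
S5 = (1−0.785)×275.7 + 1150.6 = 1209.8 tonne/day.
Purge S13 = 0.160×1209.8 = 193.57 tonne/day.

193.6 tonne/day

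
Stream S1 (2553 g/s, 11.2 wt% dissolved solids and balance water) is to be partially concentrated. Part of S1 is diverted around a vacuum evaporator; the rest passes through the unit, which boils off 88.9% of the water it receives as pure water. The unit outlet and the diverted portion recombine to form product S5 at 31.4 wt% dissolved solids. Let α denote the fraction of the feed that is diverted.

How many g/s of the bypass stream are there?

All 2553×0.112 = 285.94 g/s of dissolved solids reaches S5, so S5 = 285.94/0.314 = 910.62 g/s and vapour = 1642.4 g/s.
The evaporator receives (1−α)·2553 of feed at 0.888 water and removes 0.889 of that water:
0.889×0.888×(1−α)×2553 = 1642.4
(1−α) = 1642.4/2015.4 = 0.8149;  α = 0.1851.
Bypass flow = 0.1851×2553 = 472.55 g/s.

472.5 g/s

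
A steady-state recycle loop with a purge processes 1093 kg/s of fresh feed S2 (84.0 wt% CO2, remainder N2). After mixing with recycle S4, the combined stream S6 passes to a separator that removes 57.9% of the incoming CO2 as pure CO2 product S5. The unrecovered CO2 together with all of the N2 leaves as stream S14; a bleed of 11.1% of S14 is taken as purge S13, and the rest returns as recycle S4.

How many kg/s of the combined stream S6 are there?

N2 enters only via S2 and leaves only via the purge: 1093×0.160 = 0.111×(N2 in S14), and the separator passes all N2, so N2 in S6 = N2 in S14 = 1575.5 kg/s.
CO2 in S6: m_A = 1093×0.840 + (1−0.111)·(1−0.579)·m_A, so m_A = 918.12/0.6257 = 1467.3 kg/s.
S6 = 1467.3 + 1575.5 = 3042.8 kg/s.

3043 kg/s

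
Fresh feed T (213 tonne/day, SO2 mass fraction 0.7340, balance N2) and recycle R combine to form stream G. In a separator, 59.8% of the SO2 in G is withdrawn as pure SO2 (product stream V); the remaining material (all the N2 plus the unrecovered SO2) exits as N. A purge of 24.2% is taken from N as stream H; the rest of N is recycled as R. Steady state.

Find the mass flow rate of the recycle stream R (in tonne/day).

246 tonne/day

N2 enters only via T and leaves only via the purge: 213×0.266 = 0.242×(N2 in N), and the separator passes all N2, so N2 in G = N2 in N = 234.12 tonne/day.
SO2 in G: m_A = 213×0.734 + (1−0.242)·(1−0.598)·m_A, so m_A = 156.34/0.6953 = 224.86 tonne/day.
N = (1−0.598)×224.86 + 234.12 = 324.52 tonne/day.
Recycle R = (1−0.242)×324.52 = 245.98 tonne/day.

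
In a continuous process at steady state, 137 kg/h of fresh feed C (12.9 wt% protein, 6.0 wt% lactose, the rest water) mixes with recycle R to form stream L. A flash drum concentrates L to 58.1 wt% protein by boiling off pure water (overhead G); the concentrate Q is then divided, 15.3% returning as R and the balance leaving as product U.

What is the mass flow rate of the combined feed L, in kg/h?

142.5 kg/h

Overall protein balance (none leaves overhead): protein in fresh feed = protein in product, i.e. 137×0.129 = (1−0.153)·Q·0.581.
Q = 17.673/(0.581×0.847) = 35.913 kg/h.
Recycle R = 0.153×35.913 = 5.4947 kg/h.
Combined feed L = 137 + 5.4947 = 142.49 kg/h.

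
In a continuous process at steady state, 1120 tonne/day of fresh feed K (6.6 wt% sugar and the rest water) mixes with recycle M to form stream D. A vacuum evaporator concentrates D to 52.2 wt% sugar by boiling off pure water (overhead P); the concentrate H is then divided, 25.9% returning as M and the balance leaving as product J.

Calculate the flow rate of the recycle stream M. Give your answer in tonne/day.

49.5 tonne/day

Overall sugar balance (none leaves overhead): sugar in fresh feed = sugar in product, i.e. 1120×0.066 = (1−0.259)·H·0.522.
H = 73.92/(0.522×0.741) = 191.11 tonne/day.
Recycle M = 0.259×191.11 = 49.496 tonne/day.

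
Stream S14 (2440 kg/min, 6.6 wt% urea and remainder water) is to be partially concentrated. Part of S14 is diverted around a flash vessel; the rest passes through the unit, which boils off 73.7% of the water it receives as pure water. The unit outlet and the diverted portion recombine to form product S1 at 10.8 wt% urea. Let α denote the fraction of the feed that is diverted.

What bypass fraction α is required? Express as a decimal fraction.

0.435

All 2440×0.066 = 161.04 kg/min of urea reaches S1, so S1 = 161.04/0.108 = 1491.1 kg/min and vapour = 948.89 kg/min.
The evaporator receives (1−α)·2440 of feed at 0.934 water and removes 0.737 of that water:
0.737×0.934×(1−α)×2440 = 948.89
(1−α) = 948.89/1679.6 = 0.5650;  α = 0.4350.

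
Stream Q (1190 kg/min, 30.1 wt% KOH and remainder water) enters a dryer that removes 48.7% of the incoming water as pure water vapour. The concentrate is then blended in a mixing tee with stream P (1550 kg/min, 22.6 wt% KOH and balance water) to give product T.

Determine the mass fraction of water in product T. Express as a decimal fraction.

0.697

Vapour removed = 0.487×0.699×1190 = 405.09 kg/min; concentrate = 784.91 kg/min.
water reaching the mixer = 426.72 (from concentrate) + 1550×0.774 = 1626.4 kg/min.
Product flow = 784.91 + 1550 = 2334.9 kg/min; water fraction = 0.697.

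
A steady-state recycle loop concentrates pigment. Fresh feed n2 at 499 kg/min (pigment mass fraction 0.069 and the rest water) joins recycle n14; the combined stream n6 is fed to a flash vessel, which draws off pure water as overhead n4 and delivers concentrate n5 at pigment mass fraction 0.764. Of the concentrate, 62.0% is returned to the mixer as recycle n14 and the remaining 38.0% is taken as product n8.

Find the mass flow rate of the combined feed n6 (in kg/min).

572.5 kg/min

Overall pigment balance (none leaves overhead): pigment in fresh feed = pigment in product, i.e. 499×0.069 = (1−0.620)·n5·0.764.
n5 = 34.431/(0.764×0.380) = 118.6 kg/min.
Recycle n14 = 0.620×118.6 = 73.53 kg/min.
Combined feed n6 = 499 + 73.53 = 572.53 kg/min.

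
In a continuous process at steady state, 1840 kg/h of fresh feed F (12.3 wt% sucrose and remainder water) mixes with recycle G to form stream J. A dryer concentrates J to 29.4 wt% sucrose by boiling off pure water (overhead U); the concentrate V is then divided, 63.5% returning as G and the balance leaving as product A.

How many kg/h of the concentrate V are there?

2109 kg/h

Overall sucrose balance (none leaves overhead): sucrose in fresh feed = sucrose in product, i.e. 1840×0.123 = (1−0.635)·V·0.294.
V = 226.32/(0.294×0.365) = 2109 kg/h.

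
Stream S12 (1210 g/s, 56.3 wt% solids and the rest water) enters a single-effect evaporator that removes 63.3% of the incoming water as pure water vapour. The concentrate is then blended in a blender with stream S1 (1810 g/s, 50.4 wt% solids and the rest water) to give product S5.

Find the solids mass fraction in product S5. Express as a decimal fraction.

0.593

Vapour removed = 0.633×0.437×1210 = 334.71 g/s; concentrate = 875.29 g/s.
solids reaching the mixer = 681.23 (from concentrate) + 1810×0.504 = 1593.5 g/s.
Product flow = 875.29 + 1810 = 2685.3 g/s; solids fraction = 0.593.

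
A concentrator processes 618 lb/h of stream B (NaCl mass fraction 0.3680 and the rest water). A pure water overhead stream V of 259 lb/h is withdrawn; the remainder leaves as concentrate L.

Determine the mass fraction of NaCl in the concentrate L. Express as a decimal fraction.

NaCl is not removed: 618×0.368 = 227.42 lb/h of NaCl enters L.
Concentrate = 618 − 259 = 359 lb/h.
Mass fraction = 227.42/359 = 0.6335.

0.6335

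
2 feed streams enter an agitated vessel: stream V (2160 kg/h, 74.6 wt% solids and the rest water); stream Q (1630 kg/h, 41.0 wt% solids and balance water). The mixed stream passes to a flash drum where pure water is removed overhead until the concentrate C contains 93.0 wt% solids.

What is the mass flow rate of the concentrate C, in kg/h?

solids entering = 2160×0.746 + 1630×0.410 = 2279.7 kg/h.
All solids reports to C, so C = 2279.7/0.930 = 2451.2 kg/h.

2451 kg/h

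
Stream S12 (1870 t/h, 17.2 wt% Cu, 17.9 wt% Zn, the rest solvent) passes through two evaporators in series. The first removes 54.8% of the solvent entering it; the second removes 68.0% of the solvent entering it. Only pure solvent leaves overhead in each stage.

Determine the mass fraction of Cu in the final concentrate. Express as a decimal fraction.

solvent in feed = 1870×0.649 = 1213.6 t/h.
After stage 1: solvent left = (1−0.548)×1213.6 = 548.56; stream total = 1204.9 t/h.
After stage 2: solvent left = (1−0.680)×548.56 = 175.54; final concentrate = 831.91 t/h.
Cu fraction = 321.64/831.91 = 0.387.

0.387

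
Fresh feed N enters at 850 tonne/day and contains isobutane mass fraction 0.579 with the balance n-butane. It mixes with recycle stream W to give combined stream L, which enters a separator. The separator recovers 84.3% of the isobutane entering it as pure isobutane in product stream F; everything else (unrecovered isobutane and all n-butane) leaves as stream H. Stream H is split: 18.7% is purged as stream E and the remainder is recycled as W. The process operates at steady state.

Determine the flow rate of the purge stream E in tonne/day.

374.4 tonne/day

n-butane enters only via N and leaves only via the purge: 850×0.421 = 0.187×(n-butane in H), and the separator passes all n-butane, so n-butane in L = n-butane in H = 1913.6 tonne/day.
isobutane in L: m_A = 850×0.579 + (1−0.187)·(1−0.843)·m_A, so m_A = 492.15/0.8724 = 564.16 tonne/day.
H = (1−0.843)×564.16 + 1913.6 = 2002.2 tonne/day.
Purge E = 0.187×2002.2 = 374.41 tonne/day.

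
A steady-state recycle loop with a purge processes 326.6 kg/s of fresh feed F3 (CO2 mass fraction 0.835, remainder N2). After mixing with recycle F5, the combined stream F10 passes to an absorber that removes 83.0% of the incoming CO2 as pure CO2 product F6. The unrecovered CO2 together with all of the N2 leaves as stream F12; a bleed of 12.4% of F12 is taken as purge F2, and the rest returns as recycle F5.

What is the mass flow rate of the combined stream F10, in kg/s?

N2 enters only via F3 and leaves only via the purge: 326.6×0.165 = 0.124×(N2 in F12), and the absorber passes all N2, so N2 in F10 = N2 in F12 = 434.59 kg/s.
CO2 in F10: m_A = 326.6×0.835 + (1−0.124)·(1−0.830)·m_A, so m_A = 272.71/0.8511 = 320.43 kg/s.
F10 = 320.43 + 434.59 = 755.02 kg/s.

755 kg/s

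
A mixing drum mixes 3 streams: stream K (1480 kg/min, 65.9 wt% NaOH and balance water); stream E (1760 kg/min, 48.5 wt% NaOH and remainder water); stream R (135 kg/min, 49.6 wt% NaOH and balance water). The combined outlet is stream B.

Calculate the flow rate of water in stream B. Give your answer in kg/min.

water out = water in = 1480×0.341 + 1760×0.515 + 135×0.504 = 1479.1 kg/min.

1479 kg/min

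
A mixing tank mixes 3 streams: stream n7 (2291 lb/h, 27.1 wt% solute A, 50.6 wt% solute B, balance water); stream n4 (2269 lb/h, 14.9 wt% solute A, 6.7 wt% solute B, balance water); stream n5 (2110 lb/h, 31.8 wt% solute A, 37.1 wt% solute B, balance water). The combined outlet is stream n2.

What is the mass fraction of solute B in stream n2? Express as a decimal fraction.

0.3140

Total flow out = 2291 + 2269 + 2110 = 6670 lb/h.
solute B in = 2291×0.506 + 2269×0.067 + 2110×0.371 = 2094.1 lb/h.
solute B mass fraction in n2 = 2094.1/6670 = 0.3140.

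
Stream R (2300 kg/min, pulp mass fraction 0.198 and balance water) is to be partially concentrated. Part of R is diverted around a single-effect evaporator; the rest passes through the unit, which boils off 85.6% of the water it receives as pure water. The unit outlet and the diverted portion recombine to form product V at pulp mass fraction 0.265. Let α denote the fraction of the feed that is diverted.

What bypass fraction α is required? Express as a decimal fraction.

0.632

All 2300×0.198 = 455.4 kg/min of pulp reaches V, so V = 455.4/0.265 = 1718.5 kg/min and vapour = 581.51 kg/min.
The evaporator receives (1−α)·2300 of feed at 0.802 water and removes 0.856 of that water:
0.856×0.802×(1−α)×2300 = 581.51
(1−α) = 581.51/1579 = 0.3683;  α = 0.6317.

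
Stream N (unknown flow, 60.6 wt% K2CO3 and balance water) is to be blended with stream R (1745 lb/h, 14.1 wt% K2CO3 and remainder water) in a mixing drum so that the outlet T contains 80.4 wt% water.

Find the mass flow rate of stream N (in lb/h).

234.1 lb/h

Let N be the unknown flow. Total out = 1745 + N.
water balance: 1499 + 0.394·N = 0.804·(1745 + N)
(0.394 − 0.804)·N = 0.804×1745 − 1499 = -95.975
N = -95.975 / -0.410 = 234.09 lb/h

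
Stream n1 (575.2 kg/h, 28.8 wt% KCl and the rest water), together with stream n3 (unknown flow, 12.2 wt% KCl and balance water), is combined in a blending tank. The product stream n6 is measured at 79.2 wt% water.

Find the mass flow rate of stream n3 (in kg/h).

Let n3 be the unknown flow. Total out = 575.2 + n3.
water balance: 409.54 + 0.878·n3 = 0.792·(575.2 + n3)
(0.878 − 0.792)·n3 = 0.792×575.2 − 409.54 = 46.016
n3 = 46.016 / 0.086 = 535.07 kg/h

535.1 kg/h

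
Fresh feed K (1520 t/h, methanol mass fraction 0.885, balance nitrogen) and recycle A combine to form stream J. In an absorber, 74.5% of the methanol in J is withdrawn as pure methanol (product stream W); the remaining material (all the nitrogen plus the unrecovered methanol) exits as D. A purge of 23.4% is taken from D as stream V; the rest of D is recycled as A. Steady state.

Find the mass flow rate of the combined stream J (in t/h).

nitrogen enters only via K and leaves only via the purge: 1520×0.115 = 0.234×(nitrogen in D), and the absorber passes all nitrogen, so nitrogen in J = nitrogen in D = 747.01 t/h.
methanol in J: m_A = 1520×0.885 + (1−0.234)·(1−0.745)·m_A, so m_A = 1345.2/0.8047 = 1671.7 t/h.
J = 1671.7 + 747.01 = 2418.7 t/h.

2419 t/h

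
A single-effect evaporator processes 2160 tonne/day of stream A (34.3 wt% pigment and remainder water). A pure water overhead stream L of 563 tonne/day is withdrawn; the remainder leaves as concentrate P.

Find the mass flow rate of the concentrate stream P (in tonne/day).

1597 tonne/day

Concentrate = 2160 − 563 = 1597 tonne/day.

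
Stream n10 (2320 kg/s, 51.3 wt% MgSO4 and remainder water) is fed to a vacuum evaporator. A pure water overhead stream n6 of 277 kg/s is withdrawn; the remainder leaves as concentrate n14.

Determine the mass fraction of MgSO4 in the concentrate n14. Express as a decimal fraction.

MgSO4 is not removed: 2320×0.513 = 1190.2 kg/s of MgSO4 enters n14.
Concentrate = 2320 − 277 = 2043 kg/s.
Mass fraction = 1190.2/2043 = 0.583.

0.583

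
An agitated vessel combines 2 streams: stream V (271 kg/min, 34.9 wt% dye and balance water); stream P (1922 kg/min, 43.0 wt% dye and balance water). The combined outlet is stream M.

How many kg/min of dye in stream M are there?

921 kg/min

dye out = dye in = 271×0.349 + 1922×0.430 = 921.04 kg/min.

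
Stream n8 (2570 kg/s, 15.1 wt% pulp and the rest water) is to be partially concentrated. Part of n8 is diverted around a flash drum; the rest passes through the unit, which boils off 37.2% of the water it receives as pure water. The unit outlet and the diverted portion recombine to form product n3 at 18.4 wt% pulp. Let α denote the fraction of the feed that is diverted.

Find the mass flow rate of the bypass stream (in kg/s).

All 2570×0.151 = 388.07 kg/s of pulp reaches n3, so n3 = 388.07/0.184 = 2109.1 kg/s and vapour = 460.92 kg/s.
The evaporator receives (1−α)·2570 of feed at 0.849 water and removes 0.372 of that water:
0.372×0.849×(1−α)×2570 = 460.92
(1−α) = 460.92/811.68 = 0.5679;  α = 0.4321.
Bypass flow = 0.4321×2570 = 1110.6 kg/s.

1111 kg/s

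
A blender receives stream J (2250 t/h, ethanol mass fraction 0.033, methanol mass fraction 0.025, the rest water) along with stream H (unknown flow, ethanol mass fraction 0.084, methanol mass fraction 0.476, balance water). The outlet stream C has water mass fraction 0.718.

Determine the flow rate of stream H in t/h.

Let H be the unknown flow. Total out = 2250 + H.
water balance: 2119.5 + 0.440·H = 0.718·(2250 + H)
(0.440 − 0.718)·H = 0.718×2250 − 2119.5 = -504
H = -504 / -0.278 = 1812.9 t/h

1813 t/h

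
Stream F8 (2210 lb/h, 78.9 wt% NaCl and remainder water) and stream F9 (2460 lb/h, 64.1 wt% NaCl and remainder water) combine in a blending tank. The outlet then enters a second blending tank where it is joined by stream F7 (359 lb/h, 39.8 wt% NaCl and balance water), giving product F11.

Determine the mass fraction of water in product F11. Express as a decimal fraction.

Overall, product flow = 5029 lb/h.
water in = 2210×0.211 + 2460×0.359 + 359×0.602 = 1565.6 lb/h.
water fraction in F11 = 0.311.

0.311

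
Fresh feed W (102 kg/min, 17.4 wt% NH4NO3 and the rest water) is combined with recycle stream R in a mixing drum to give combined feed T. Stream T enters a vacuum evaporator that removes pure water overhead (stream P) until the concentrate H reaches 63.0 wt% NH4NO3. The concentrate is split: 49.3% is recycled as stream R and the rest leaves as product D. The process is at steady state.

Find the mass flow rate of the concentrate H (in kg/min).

55.56 kg/min

Overall NH4NO3 balance (none leaves overhead): NH4NO3 in fresh feed = NH4NO3 in product, i.e. 102×0.174 = (1−0.493)·H·0.630.
H = 17.748/(0.630×0.507) = 55.565 kg/min.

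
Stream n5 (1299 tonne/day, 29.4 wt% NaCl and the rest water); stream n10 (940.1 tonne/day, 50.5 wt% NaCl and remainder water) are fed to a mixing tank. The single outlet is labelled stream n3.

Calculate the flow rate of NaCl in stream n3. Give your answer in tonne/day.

856.7 tonne/day

NaCl out = NaCl in = 1299×0.294 + 940.1×0.505 = 856.66 tonne/day.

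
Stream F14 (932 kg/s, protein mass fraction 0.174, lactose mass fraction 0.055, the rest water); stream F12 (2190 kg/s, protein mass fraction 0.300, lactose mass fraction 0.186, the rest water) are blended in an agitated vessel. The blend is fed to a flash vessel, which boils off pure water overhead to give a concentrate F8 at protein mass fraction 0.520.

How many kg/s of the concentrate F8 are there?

protein entering = 932×0.174 + 2190×0.300 = 819.17 kg/s.
All protein reports to F8, so F8 = 819.17/0.520 = 1575.3 kg/s.

1575 kg/s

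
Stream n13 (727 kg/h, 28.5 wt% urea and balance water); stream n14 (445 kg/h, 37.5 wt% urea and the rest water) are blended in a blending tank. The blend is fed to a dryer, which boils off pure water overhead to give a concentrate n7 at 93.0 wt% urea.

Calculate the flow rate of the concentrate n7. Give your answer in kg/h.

urea entering = 727×0.285 + 445×0.375 = 374.07 kg/h.
All urea reports to n7, so n7 = 374.07/0.930 = 402.23 kg/h.

402.2 kg/h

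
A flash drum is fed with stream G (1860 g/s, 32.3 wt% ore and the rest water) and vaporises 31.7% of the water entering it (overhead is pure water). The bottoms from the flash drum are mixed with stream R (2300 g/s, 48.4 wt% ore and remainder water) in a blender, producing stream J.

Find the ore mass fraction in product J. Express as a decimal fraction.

Vapour removed = 0.317×0.677×1860 = 399.17 g/s; concentrate = 1460.8 g/s.
ore reaching the mixer = 600.78 (from concentrate) + 2300×0.484 = 1714 g/s.
Product flow = 1460.8 + 2300 = 3760.8 g/s; ore fraction = 0.456.

0.456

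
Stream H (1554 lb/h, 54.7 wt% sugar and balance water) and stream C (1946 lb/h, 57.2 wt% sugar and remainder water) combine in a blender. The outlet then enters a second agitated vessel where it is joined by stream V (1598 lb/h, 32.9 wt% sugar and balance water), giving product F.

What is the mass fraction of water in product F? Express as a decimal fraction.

0.5118

Overall, product flow = 5098 lb/h.
water in = 1554×0.453 + 1946×0.428 + 1598×0.671 = 2609.1 lb/h.
water fraction in F = 0.5118.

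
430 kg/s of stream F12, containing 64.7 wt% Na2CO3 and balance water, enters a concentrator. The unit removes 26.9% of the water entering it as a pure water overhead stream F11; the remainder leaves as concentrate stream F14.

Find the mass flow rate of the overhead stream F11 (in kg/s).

40.83 kg/s

water entering = 430×0.353 = 151.79 kg/s; overhead removed = 0.269×151.79 = 40.832 kg/s.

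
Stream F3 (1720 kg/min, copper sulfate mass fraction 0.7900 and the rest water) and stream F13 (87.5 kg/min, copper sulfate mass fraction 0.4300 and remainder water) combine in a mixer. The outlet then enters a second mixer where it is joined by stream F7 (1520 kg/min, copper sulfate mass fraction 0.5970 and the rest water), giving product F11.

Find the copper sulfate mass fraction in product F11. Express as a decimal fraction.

0.6924

Overall, product flow = 3327.5 kg/min.
copper sulfate in = 1720×0.790 + 87.5×0.430 + 1520×0.597 = 2303.9 kg/min.
copper sulfate fraction in F11 = 0.6924.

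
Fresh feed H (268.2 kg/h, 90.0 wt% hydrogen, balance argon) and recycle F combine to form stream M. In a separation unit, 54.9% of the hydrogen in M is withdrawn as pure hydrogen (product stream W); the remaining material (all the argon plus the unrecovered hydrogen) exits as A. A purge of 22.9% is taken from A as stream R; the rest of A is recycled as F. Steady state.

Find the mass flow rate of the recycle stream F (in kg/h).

argon enters only via H and leaves only via the purge: 268.2×0.100 = 0.229×(argon in A), and the separation unit passes all argon, so argon in M = argon in A = 117.12 kg/h.
hydrogen in M: m_A = 268.2×0.900 + (1−0.229)·(1−0.549)·m_A, so m_A = 241.38/0.6523 = 370.06 kg/h.
A = (1−0.549)×370.06 + 117.12 = 284.01 kg/h.
Recycle F = (1−0.229)×284.01 = 218.97 kg/h.

219 kg/h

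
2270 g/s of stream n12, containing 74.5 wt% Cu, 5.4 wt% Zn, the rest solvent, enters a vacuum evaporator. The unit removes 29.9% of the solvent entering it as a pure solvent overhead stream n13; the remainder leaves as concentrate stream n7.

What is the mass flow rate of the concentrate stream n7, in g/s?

solvent entering = 2270×0.201 = 456.27 g/s; overhead removed = 0.299×456.27 = 136.42 g/s.
Concentrate = 2270 − 136.42 = 2133.6 g/s.

2134 g/s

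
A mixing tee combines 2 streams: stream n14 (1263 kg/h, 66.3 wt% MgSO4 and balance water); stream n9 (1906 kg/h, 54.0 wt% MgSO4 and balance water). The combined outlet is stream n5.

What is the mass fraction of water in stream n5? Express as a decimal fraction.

Total flow out = 1263 + 1906 = 3169 kg/h.
water in = 1263×0.337 + 1906×0.460 = 1302.4 kg/h.
water mass fraction in n5 = 1302.4/3169 = 0.411.

0.411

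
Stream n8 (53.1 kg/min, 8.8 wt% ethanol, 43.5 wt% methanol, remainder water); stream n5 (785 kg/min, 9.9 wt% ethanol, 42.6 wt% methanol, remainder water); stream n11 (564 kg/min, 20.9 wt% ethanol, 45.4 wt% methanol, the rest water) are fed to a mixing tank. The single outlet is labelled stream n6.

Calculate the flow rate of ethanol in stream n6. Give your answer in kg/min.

ethanol out = ethanol in = 53.1×0.088 + 785×0.099 + 564×0.209 = 200.26 kg/min.

200.3 kg/min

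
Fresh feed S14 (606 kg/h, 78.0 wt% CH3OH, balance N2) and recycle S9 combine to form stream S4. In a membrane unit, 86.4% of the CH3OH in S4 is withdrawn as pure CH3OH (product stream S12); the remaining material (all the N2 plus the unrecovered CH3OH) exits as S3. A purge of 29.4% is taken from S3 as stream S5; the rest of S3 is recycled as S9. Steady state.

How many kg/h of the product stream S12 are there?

CH3OH in S4: m_A = 606×0.780 + (1−0.294)·(1−0.864)·m_A, so m_A = 472.68/0.9040 = 522.89 kg/h.
Product S12 = 0.864×522.89 = 451.77 kg/h.

451.8 kg/h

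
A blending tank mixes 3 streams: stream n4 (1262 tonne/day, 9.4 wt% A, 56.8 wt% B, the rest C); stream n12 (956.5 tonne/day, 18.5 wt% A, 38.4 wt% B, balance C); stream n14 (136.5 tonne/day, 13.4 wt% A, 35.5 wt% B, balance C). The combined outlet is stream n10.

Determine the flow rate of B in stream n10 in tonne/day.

B out = B in = 1262×0.568 + 956.5×0.384 + 136.5×0.355 = 1132.6 tonne/day.

1133 tonne/day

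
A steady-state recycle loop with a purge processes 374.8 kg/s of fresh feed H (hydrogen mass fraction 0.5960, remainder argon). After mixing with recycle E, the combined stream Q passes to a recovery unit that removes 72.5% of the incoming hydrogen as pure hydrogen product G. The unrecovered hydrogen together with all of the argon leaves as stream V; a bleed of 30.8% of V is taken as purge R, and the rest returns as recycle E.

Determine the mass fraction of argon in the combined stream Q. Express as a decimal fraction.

argon enters only via H and leaves only via the purge: 374.8×0.404 = 0.308×(argon in V), and the recovery unit passes all argon, so argon in Q = argon in V = 491.62 kg/s.
hydrogen in Q: m_A = 374.8×0.596 + (1−0.308)·(1−0.725)·m_A, so m_A = 223.38/0.8097 = 275.88 kg/s.
Q = 275.88 + 491.62 = 767.5 kg/s.
argon fraction in Q = 491.62/767.5 = 0.6405.

0.6405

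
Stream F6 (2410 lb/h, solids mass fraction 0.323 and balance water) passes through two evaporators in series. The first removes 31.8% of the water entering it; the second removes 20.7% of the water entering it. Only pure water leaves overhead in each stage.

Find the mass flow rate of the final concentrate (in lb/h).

1661 lb/h

water in feed = 2410×0.677 = 1631.6 lb/h.
After stage 1: water left = (1−0.318)×1631.6 = 1112.7; stream total = 1891.2 lb/h.
After stage 2: water left = (1−0.207)×1112.7 = 882.4; final concentrate = 1660.8 lb/h.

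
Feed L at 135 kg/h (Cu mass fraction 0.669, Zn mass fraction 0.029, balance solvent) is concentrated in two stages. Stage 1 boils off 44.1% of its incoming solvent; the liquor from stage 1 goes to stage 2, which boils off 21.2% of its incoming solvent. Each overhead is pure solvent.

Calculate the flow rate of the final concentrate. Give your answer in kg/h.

solvent in feed = 135×0.302 = 40.77 kg/h.
After stage 1: solvent left = (1−0.441)×40.77 = 22.79; stream total = 117.02 kg/h.
After stage 2: solvent left = (1−0.212)×22.79 = 17.959; final concentrate = 112.19 kg/h.

112.2 kg/h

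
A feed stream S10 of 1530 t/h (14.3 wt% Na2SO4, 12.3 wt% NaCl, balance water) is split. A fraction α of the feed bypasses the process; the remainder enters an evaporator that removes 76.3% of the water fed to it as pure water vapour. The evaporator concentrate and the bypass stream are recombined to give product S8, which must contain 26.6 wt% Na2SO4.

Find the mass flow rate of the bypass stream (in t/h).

266.7 t/h

All 1530×0.143 = 218.79 t/h of Na2SO4 reaches S8, so S8 = 218.79/0.266 = 822.52 t/h and vapour = 707.48 t/h.
The evaporator receives (1−α)·1530 of feed at 0.734 water and removes 0.763 of that water:
0.763×0.734×(1−α)×1530 = 707.48
(1−α) = 707.48/856.86 = 0.8257;  α = 0.1743.
Bypass flow = 0.1743×1530 = 266.74 t/h.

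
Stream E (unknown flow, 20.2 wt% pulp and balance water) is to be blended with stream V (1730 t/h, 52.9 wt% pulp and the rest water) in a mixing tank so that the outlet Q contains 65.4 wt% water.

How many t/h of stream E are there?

2199 t/h

Let E be the unknown flow. Total out = 1730 + E.
water balance: 814.83 + 0.798·E = 0.654·(1730 + E)
(0.798 − 0.654)·E = 0.654×1730 − 814.83 = 316.59
E = 316.59 / 0.144 = 2198.5 t/h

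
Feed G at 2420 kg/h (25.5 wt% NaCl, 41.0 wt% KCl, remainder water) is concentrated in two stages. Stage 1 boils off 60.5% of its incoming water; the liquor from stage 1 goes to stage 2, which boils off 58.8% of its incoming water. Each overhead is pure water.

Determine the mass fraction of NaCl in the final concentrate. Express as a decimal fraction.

water in feed = 2420×0.335 = 810.7 kg/h.
After stage 1: water left = (1−0.605)×810.7 = 320.23; stream total = 1929.5 kg/h.
After stage 2: water left = (1−0.588)×320.23 = 131.93; final concentrate = 1741.2 kg/h.
NaCl fraction = 617.1/1741.2 = 0.354.

0.354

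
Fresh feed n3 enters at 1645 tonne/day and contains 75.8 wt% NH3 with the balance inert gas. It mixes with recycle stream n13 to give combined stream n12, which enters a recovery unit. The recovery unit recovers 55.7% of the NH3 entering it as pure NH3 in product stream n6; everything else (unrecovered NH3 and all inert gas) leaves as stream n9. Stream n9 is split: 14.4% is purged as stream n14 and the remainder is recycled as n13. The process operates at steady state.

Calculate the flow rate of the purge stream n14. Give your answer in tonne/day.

526.2 tonne/day

inert gas enters only via n3 and leaves only via the purge: 1645×0.242 = 0.144×(inert gas in n9), and the recovery unit passes all inert gas, so inert gas in n12 = inert gas in n9 = 2764.5 tonne/day.
NH3 in n12: m_A = 1645×0.758 + (1−0.144)·(1−0.557)·m_A, so m_A = 1246.9/0.6208 = 2008.6 tonne/day.
n9 = (1−0.557)×2008.6 + 2764.5 = 3654.3 tonne/day.
Purge n14 = 0.144×3654.3 = 526.22 tonne/day.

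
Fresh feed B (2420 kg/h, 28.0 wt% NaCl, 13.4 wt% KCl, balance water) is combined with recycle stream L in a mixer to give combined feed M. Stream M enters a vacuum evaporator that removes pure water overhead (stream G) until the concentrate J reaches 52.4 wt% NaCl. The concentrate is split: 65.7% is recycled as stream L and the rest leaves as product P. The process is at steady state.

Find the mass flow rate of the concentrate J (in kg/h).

3770 kg/h

Overall NaCl balance (none leaves overhead): NaCl in fresh feed = NaCl in product, i.e. 2420×0.280 = (1−0.657)·J·0.524.
J = 677.6/(0.524×0.343) = 3770.1 kg/h.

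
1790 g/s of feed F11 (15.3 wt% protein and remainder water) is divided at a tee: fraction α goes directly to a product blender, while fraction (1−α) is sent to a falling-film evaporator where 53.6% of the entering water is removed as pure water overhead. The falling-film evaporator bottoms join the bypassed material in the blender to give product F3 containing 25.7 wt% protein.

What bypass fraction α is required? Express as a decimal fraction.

0.109

All 1790×0.153 = 273.87 g/s of protein reaches F3, so F3 = 273.87/0.257 = 1065.6 g/s and vapour = 724.36 g/s.
The evaporator receives (1−α)·1790 of feed at 0.847 water and removes 0.536 of that water:
0.536×0.847×(1−α)×1790 = 724.36
(1−α) = 724.36/812.65 = 0.8914;  α = 0.1086.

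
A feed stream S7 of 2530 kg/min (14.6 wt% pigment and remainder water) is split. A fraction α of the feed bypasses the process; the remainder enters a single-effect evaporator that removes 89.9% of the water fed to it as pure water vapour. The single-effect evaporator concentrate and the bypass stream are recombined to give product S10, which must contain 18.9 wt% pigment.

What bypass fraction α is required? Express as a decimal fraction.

0.704

All 2530×0.146 = 369.38 kg/min of pigment reaches S10, so S10 = 369.38/0.189 = 1954.4 kg/min and vapour = 575.61 kg/min.
The evaporator receives (1−α)·2530 of feed at 0.854 water and removes 0.899 of that water:
0.899×0.854×(1−α)×2530 = 575.61
(1−α) = 575.61/1942.4 = 0.2963;  α = 0.7037.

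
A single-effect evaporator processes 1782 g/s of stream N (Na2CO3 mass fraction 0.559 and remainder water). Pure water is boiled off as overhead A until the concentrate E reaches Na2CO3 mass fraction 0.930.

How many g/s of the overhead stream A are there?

710.9 g/s

Na2CO3 is conserved: 1782×0.559 = 996.14 g/s all reports to the concentrate.
Concentrate = 996.14/(target fraction) = 1071.1 g/s.
Overhead = 1782 − 1071.1 = 710.88 g/s.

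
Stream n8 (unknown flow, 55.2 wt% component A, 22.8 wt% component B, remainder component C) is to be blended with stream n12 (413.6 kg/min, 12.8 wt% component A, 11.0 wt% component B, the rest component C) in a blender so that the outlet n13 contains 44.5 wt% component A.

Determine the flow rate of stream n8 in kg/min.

1225 kg/min

Let n8 be the unknown flow. Total out = 413.6 + n8.
component A balance: 52.941 + 0.552·n8 = 0.445·(413.6 + n8)
(0.552 − 0.445)·n8 = 0.445×413.6 − 52.941 = 131.11
n8 = 131.11 / 0.107 = 1225.3 kg/min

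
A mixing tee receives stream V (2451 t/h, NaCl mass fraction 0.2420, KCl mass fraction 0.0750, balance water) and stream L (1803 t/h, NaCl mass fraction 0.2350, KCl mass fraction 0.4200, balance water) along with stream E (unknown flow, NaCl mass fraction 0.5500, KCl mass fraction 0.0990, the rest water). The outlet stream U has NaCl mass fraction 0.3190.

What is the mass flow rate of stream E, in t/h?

Let E be the unknown flow. Total out = 4254 + E.
NaCl balance: 1016.8 + 0.550·E = 0.319·(4254 + E)
(0.550 − 0.319)·E = 0.319×4254 − 1016.8 = 340.18
E = 340.18 / 0.231 = 1472.6 t/h

1473 t/h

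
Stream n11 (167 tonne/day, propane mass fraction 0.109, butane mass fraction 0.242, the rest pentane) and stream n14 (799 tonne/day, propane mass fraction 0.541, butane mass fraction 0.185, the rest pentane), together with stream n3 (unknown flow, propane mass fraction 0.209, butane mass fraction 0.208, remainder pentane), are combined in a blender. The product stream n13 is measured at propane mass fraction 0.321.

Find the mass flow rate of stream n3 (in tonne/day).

1253 tonne/day

Let n3 be the unknown flow. Total out = 966 + n3.
propane balance: 450.46 + 0.209·n3 = 0.321·(966 + n3)
(0.209 − 0.321)·n3 = 0.321×966 − 450.46 = -140.38
n3 = -140.38 / -0.112 = 1253.4 tonne/day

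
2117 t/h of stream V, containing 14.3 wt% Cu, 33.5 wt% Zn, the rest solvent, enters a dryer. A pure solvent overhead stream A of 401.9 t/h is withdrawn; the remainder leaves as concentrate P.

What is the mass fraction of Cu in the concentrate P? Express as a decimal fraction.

Cu is not removed: 2117×0.143 = 302.73 t/h of Cu enters P.
Concentrate = 2117 − 401.9 = 1715.1 t/h.
Mass fraction = 302.73/1715.1 = 0.1765.

0.1765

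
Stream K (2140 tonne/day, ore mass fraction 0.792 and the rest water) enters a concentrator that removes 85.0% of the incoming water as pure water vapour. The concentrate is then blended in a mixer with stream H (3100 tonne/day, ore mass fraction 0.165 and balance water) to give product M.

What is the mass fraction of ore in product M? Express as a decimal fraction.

0.454

Vapour removed = 0.850×0.208×2140 = 378.35 tonne/day; concentrate = 1761.6 tonne/day.
ore reaching the mixer = 1694.9 (from concentrate) + 3100×0.165 = 2206.4 tonne/day.
Product flow = 1761.6 + 3100 = 4861.6 tonne/day; ore fraction = 0.454.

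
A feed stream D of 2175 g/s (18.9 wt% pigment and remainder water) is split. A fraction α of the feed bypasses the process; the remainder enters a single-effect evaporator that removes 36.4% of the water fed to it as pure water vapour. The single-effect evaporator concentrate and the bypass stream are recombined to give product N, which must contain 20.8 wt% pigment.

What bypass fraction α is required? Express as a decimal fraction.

All 2175×0.189 = 411.07 g/s of pigment reaches N, so N = 411.07/0.208 = 1976.3 g/s and vapour = 198.68 g/s.
The evaporator receives (1−α)·2175 of feed at 0.811 water and removes 0.364 of that water:
0.364×0.811×(1−α)×2175 = 198.68
(1−α) = 198.68/642.07 = 0.3094;  α = 0.6906.

0.691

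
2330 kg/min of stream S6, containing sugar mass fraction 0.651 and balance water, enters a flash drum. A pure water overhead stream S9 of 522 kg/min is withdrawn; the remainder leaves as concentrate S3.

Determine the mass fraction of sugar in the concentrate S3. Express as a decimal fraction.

0.839

sugar is not removed: 2330×0.651 = 1516.8 kg/min of sugar enters S3.
Concentrate = 2330 − 522 = 1808 kg/min.
Mass fraction = 1516.8/1808 = 0.839.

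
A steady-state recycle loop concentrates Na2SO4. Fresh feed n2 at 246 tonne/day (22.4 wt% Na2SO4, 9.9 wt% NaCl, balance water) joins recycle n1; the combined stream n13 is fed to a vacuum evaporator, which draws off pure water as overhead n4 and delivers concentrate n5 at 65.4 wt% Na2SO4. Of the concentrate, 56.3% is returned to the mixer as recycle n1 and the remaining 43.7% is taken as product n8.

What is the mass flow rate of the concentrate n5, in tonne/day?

192.8 tonne/day

Overall Na2SO4 balance (none leaves overhead): Na2SO4 in fresh feed = Na2SO4 in product, i.e. 246×0.224 = (1−0.563)·n5·0.654.
n5 = 55.104/(0.654×0.437) = 192.81 tonne/day.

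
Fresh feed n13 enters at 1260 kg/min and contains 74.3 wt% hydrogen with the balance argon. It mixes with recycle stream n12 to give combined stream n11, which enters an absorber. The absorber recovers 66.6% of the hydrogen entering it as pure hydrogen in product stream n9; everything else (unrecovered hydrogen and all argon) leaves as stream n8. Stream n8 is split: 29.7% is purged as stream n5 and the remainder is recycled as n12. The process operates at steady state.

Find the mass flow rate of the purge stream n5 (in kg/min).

argon enters only via n13 and leaves only via the purge: 1260×0.257 = 0.297×(argon in n8), and the absorber passes all argon, so argon in n11 = argon in n8 = 1090.3 kg/min.
hydrogen in n11: m_A = 1260×0.743 + (1−0.297)·(1−0.666)·m_A, so m_A = 936.18/0.7652 = 1223.4 kg/min.
n8 = (1−0.666)×1223.4 + 1090.3 = 1498.9 kg/min.
Purge n5 = 0.297×1498.9 = 445.18 kg/min.

445.2 kg/min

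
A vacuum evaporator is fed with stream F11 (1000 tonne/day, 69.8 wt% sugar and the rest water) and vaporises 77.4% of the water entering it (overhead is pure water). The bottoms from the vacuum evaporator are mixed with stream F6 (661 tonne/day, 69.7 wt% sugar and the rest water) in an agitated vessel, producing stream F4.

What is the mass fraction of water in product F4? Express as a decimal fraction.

0.1881

Vapour removed = 0.774×0.302×1000 = 233.75 tonne/day; concentrate = 766.25 tonne/day.
water reaching the mixer = 68.252 (from concentrate) + 661×0.303 = 268.53 tonne/day.
Product flow = 766.25 + 661 = 1427.3 tonne/day; water fraction = 0.1881.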